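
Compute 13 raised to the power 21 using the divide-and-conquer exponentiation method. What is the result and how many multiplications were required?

Computing 13^21 by squaring (build up from 13^1; each line after the first costs one multiplication):

13^1 = 13
13^2 = (13^1)^2 = 13^2 = 169
13^4 = (13^2)^2 = 169^2 = 28561
13^5 = 13 * 13^4 = 13 * 28561 = 371293
13^10 = (13^5)^2 = 371293^2 = 137858491849
13^20 = (13^10)^2 = 137858491849^2 = 19004963774880799438801
13^21 = 13 * 13^20 = 13 * 19004963774880799438801 = 247064529073450392704413

Result: 247064529073450392704413
Multiplications needed: 6 (6 lines after 13^1)

13^21 = 247064529073450392704413. Using exponentiation by squaring, this requires 6 multiplications. The key idea: if the exponent is even, square the half-power; if odd, multiply by the base once.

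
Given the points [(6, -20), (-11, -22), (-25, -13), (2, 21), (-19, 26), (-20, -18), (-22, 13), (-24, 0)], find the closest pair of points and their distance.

Computing all pairwise distances among 8 points:

d((6, -20), (-11, -22)) = 17.1172
d((6, -20), (-25, -13)) = 31.7805
d((6, -20), (2, 21)) = 41.1947
d((6, -20), (-19, 26)) = 52.3546
d((6, -20), (-20, -18)) = 26.0768
d((6, -20), (-22, 13)) = 43.2782
d((6, -20), (-24, 0)) = 36.0555
d((-11, -22), (-25, -13)) = 16.6433
d((-11, -22), (2, 21)) = 44.9222
d((-11, -22), (-19, 26)) = 48.6621
d((-11, -22), (-20, -18)) = 9.8489
d((-11, -22), (-22, 13)) = 36.6879
d((-11, -22), (-24, 0)) = 25.5539
d((-25, -13), (2, 21)) = 43.4166
d((-25, -13), (-19, 26)) = 39.4588
d((-25, -13), (-20, -18)) = 7.0711 <-- minimum
d((-25, -13), (-22, 13)) = 26.1725
d((-25, -13), (-24, 0)) = 13.0384
d((2, 21), (-19, 26)) = 21.587
d((2, 21), (-20, -18)) = 44.7772
d((2, 21), (-22, 13)) = 25.2982
d((2, 21), (-24, 0)) = 33.4215
d((-19, 26), (-20, -18)) = 44.0114
d((-19, 26), (-22, 13)) = 13.3417
d((-19, 26), (-24, 0)) = 26.4764
d((-20, -18), (-22, 13)) = 31.0644
d((-20, -18), (-24, 0)) = 18.4391
d((-22, 13), (-24, 0)) = 13.1529

Closest pair: (-25, -13) and (-20, -18) with distance 7.0711

The closest pair is (-25, -13) and (-20, -18) with Euclidean distance 7.0711. For 8 points, brute-force pairwise comparison is shown above. For large n, the divide-and-conquer algorithm (sort by x, recurse on halves, check the dividing strip) achieves O(n log n).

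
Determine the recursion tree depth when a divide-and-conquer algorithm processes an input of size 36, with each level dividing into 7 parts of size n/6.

For divide and conquer with division factor 6:

Problem sizes at each level:
Level 0: 36
Level 1: 6
Level 2: 1

The root is level 0 and the size-1 base case is level 2 (the tree spans levels 0 through 2, i.e. 3 levels counting the root), so the depth is the number of divisions: log_6(36) = 2

The recursion tree depth is log_6(36) = 2. At each level, the problem size is divided by 6, so it takes 2 divisions to reduce to a base case of size 1. The algorithm makes 7 recursive calls at each level.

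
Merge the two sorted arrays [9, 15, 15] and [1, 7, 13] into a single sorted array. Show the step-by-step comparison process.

Merging process:

Compare 9 vs 1: take 1 from right. Merged: [1]
Compare 9 vs 7: take 7 from right. Merged: [1, 7]
Compare 9 vs 13: take 9 from left. Merged: [1, 7, 9]
Compare 15 vs 13: take 13 from right. Merged: [1, 7, 9, 13]
Append remaining from left: [15, 15]. Merged: [1, 7, 9, 13, 15, 15]

Final merged array: [1, 7, 9, 13, 15, 15]
Total comparisons: 4

The merged array is [1, 7, 9, 13, 15, 15], requiring 4 comparisons. The merge step runs in O(n) time where n is the total number of elements.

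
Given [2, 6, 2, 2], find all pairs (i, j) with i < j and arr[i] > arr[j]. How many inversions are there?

Finding inversions in [2, 6, 2, 2]:

(1, 2): arr[1]=6 > arr[2]=2
(1, 3): arr[1]=6 > arr[3]=2

Total inversions: 2

The array has 2 inversion(s): (1,2), (1,3). Each pair (i,j) satisfies i < j and arr[i] > arr[j].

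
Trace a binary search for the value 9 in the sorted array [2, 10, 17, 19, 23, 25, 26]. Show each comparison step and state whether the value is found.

Binary search for 9 in [2, 10, 17, 19, 23, 25, 26]:

lo=0, hi=6, mid=3, arr[mid]=19 -> 19 > 9, search left half
lo=0, hi=2, mid=1, arr[mid]=10 -> 10 > 9, search left half
lo=0, hi=0, mid=0, arr[mid]=2 -> 2 < 9, search right half
lo=1 > hi=0, target 9 not found

Binary search determines that 9 is not in the array after 3 comparisons. The search space was exhausted without finding the target.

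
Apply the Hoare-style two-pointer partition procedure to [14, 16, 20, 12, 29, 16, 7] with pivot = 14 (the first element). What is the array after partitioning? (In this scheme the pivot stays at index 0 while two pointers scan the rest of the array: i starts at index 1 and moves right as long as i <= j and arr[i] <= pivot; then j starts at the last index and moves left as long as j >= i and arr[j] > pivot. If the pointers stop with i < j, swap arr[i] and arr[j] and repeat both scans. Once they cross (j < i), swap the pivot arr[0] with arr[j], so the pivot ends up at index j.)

Hoare-style two-pointer partition with pivot = 14:

Initial array: [14, 16, 20, 12, 29, 16, 7]

Pointers start at i = 1, j = 6.
i stops at index 1 (arr[1]=16 > 14), j stops at index 6 (arr[6]=7 <= 14): swap arr[1] and arr[6], array becomes [14, 7, 20, 12, 29, 16, 16]
i stops at index 2 (arr[2]=20 > 14), j stops at index 3 (arr[3]=12 <= 14): swap arr[2] and arr[3], array becomes [14, 7, 12, 20, 29, 16, 16]
i ends at 3, j ends at 2: the pointers have crossed (j < i), so scanning stops.

Swap pivot arr[0] with arr[2] to place pivot at position 2: [12, 7, 14, 20, 29, 16, 16]
Pivot position: 2

After partitioning with pivot 14, the array becomes [12, 7, 14, 20, 29, 16, 16]. The pivot is placed at index 2. All elements to the left of the pivot are <= 14, and all elements to the right are > 14.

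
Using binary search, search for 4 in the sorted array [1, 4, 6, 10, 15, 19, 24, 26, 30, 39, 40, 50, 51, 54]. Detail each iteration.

Binary search for 4 in [1, 4, 6, 10, 15, 19, 24, 26, 30, 39, 40, 50, 51, 54]:

lo=0, hi=13, mid=6, arr[mid]=24 -> 24 > 4, search left half
lo=0, hi=5, mid=2, arr[mid]=6 -> 6 > 4, search left half
lo=0, hi=1, mid=0, arr[mid]=1 -> 1 < 4, search right half
lo=1, hi=1, mid=1, arr[mid]=4 -> Found target at index 1!

Binary search finds 4 at index 1 after 4 comparisons. The search repeatedly halves the search space by comparing with the middle element.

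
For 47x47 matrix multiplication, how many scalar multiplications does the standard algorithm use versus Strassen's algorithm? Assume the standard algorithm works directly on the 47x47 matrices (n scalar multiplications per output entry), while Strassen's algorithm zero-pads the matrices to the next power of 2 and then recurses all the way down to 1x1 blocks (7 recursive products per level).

Matrix multiplication for 47x47 matrices:

Strassen's algorithm requires power-of-2 dimensions. Pad 47x47 to 64x64 (next power of 2).

Standard algorithm: 47^3 = 103823 multiplications
Strassen's algorithm: 7^(log2(64)) = 7^6 = 117649 multiplications
Difference: 103823 - 117649 = -13826 (Strassen uses MORE here due to padding overhead — for small or just-over-power-of-2 n, padding can outweigh the per-level savings)

Standard: 103823 multiplications (47^3). Strassen: 117649 multiplications (7^6, after padding to 64x64). Strassen reduces 8 recursive multiplications to 7 at each level.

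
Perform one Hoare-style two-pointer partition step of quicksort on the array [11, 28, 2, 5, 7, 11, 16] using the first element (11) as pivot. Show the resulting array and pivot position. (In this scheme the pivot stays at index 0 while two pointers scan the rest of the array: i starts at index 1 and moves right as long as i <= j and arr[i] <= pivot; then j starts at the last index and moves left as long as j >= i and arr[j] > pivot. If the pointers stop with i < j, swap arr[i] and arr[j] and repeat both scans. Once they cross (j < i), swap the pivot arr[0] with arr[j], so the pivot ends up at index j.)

Hoare-style two-pointer partition with pivot = 11:

Initial array: [11, 28, 2, 5, 7, 11, 16]

Pointers start at i = 1, j = 6.
i stops at index 1 (arr[1]=28 > 11), j stops at index 5 (arr[5]=11 <= 11): swap arr[1] and arr[5], array becomes [11, 11, 2, 5, 7, 28, 16]
i ends at 5, j ends at 4: the pointers have crossed (j < i), so scanning stops.

Swap pivot arr[0] with arr[4] to place pivot at position 4: [7, 11, 2, 5, 11, 28, 16]
Pivot position: 4

After partitioning with pivot 11, the array becomes [7, 11, 2, 5, 11, 28, 16]. The pivot is placed at index 4. All elements to the left of the pivot are <= 11, and all elements to the right are > 11.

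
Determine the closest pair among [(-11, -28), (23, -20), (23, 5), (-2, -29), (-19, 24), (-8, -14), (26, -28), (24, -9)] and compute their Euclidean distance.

Computing all pairwise distances among 8 points:

d((-11, -28), (23, -20)) = 34.9285
d((-11, -28), (23, 5)) = 47.3814
d((-11, -28), (-2, -29)) = 9.0554
d((-11, -28), (-19, 24)) = 52.6118
d((-11, -28), (-8, -14)) = 14.3178
d((-11, -28), (26, -28)) = 37.0
d((-11, -28), (24, -9)) = 39.8246
d((23, -20), (23, 5)) = 25.0
d((23, -20), (-2, -29)) = 26.5707
d((23, -20), (-19, 24)) = 60.8276
d((23, -20), (-8, -14)) = 31.5753
d((23, -20), (26, -28)) = 8.544 <-- minimum
d((23, -20), (24, -9)) = 11.0454
d((23, 5), (-2, -29)) = 42.2019
d((23, 5), (-19, 24)) = 46.0977
d((23, 5), (-8, -14)) = 36.3593
d((23, 5), (26, -28)) = 33.1361
d((23, 5), (24, -9)) = 14.0357
d((-2, -29), (-19, 24)) = 55.6597
d((-2, -29), (-8, -14)) = 16.1555
d((-2, -29), (26, -28)) = 28.0179
d((-2, -29), (24, -9)) = 32.8024
d((-19, 24), (-8, -14)) = 39.5601
d((-19, 24), (26, -28)) = 68.7677
d((-19, 24), (24, -9)) = 54.2033
d((-8, -14), (26, -28)) = 36.7696
d((-8, -14), (24, -9)) = 32.3883
d((26, -28), (24, -9)) = 19.105

Closest pair: (23, -20) and (26, -28) with distance 8.544

The closest pair is (23, -20) and (26, -28) with Euclidean distance 8.544. For 8 points, brute-force pairwise comparison is shown above. For large n, the divide-and-conquer algorithm (sort by x, recurse on halves, check the dividing strip) achieves O(n log n).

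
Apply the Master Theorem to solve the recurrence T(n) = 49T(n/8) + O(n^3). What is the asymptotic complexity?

Master Theorem for T(n) = 49T(n/8) + O(n^3):

a = 49, b = 8, c = 3
log_b(a) = log_8(49) = 1.8716

Case 3: c = 3 > log_8(49) = 1.8716
T(n) = O(n^3) = O(n^3)

For T(n) = 49T(n/8) + O(n^3): log_8(49) = 1.8716. This is Case 3 of the Master Theorem (c > log_b(a), work dominated by root), giving O(n^3).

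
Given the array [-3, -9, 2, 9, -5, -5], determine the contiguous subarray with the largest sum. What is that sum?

Using Kadane's algorithm on [-3, -9, 2, 9, -5, -5]:

Scanning through the array:
Position 1 (value -9): max_ending_here = -9, max_so_far = -3
Position 2 (value 2): max_ending_here = 2, max_so_far = 2
Position 3 (value 9): max_ending_here = 11, max_so_far = 11
Position 4 (value -5): max_ending_here = 6, max_so_far = 11
Position 5 (value -5): max_ending_here = 1, max_so_far = 11

Maximum subarray: [2, 9]
Maximum sum: 11

The maximum subarray is [2, 9] with sum 11. This subarray runs from index 2 to index 3.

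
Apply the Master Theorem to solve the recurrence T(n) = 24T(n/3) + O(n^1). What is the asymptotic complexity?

Master Theorem for T(n) = 24T(n/3) + O(n^1):

a = 24, b = 3, c = 1
log_b(a) = log_3(24) = 2.8928

Case 1: c = 1 < log_3(24) = 2.8928
T(n) = O(n^(log_3 24))

For T(n) = 24T(n/3) + O(n^1): log_3(24) = 2.8928. This is Case 1 of the Master Theorem (c < log_b(a), work dominated by leaves), giving O(n^(log_3 24)).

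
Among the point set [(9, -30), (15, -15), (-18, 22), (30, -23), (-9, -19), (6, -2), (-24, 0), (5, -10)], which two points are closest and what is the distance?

Computing all pairwise distances among 8 points:

d((9, -30), (15, -15)) = 16.1555
d((9, -30), (-18, 22)) = 58.5918
d((9, -30), (30, -23)) = 22.1359
d((9, -30), (-9, -19)) = 21.095
d((9, -30), (6, -2)) = 28.1603
d((9, -30), (-24, 0)) = 44.5982
d((9, -30), (5, -10)) = 20.3961
d((15, -15), (-18, 22)) = 49.5782
d((15, -15), (30, -23)) = 17.0
d((15, -15), (-9, -19)) = 24.3311
d((15, -15), (6, -2)) = 15.8114
d((15, -15), (-24, 0)) = 41.7852
d((15, -15), (5, -10)) = 11.1803
d((-18, 22), (30, -23)) = 65.7951
d((-18, 22), (-9, -19)) = 41.9762
d((-18, 22), (6, -2)) = 33.9411
d((-18, 22), (-24, 0)) = 22.8035
d((-18, 22), (5, -10)) = 39.4081
d((30, -23), (-9, -19)) = 39.2046
d((30, -23), (6, -2)) = 31.8904
d((30, -23), (-24, 0)) = 58.6941
d((30, -23), (5, -10)) = 28.178
d((-9, -19), (6, -2)) = 22.6716
d((-9, -19), (-24, 0)) = 24.2074
d((-9, -19), (5, -10)) = 16.6433
d((6, -2), (-24, 0)) = 30.0666
d((6, -2), (5, -10)) = 8.0623 <-- minimum
d((-24, 0), (5, -10)) = 30.6757

Closest pair: (6, -2) and (5, -10) with distance 8.0623

The closest pair is (6, -2) and (5, -10) with Euclidean distance 8.0623. For 8 points, brute-force pairwise comparison is shown above. For large n, the divide-and-conquer algorithm (sort by x, recurse on halves, check the dividing strip) achieves O(n log n).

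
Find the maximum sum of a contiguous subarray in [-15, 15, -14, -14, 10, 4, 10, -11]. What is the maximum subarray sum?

Using Kadane's algorithm on [-15, 15, -14, -14, 10, 4, 10, -11]:

Scanning through the array:
Position 1 (value 15): max_ending_here = 15, max_so_far = 15
Position 2 (value -14): max_ending_here = 1, max_so_far = 15
Position 3 (value -14): max_ending_here = -13, max_so_far = 15
Position 4 (value 10): max_ending_here = 10, max_so_far = 15
Position 5 (value 4): max_ending_here = 14, max_so_far = 15
Position 6 (value 10): max_ending_here = 24, max_so_far = 24
Position 7 (value -11): max_ending_here = 13, max_so_far = 24

Maximum subarray: [10, 4, 10]
Maximum sum: 24

The maximum subarray is [10, 4, 10] with sum 24. This subarray runs from index 4 to index 6.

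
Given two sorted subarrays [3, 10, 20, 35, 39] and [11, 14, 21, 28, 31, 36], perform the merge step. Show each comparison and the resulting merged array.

Merging process:

Compare 3 vs 11: take 3 from left. Merged: [3]
Compare 10 vs 11: take 10 from left. Merged: [3, 10]
Compare 20 vs 11: take 11 from right. Merged: [3, 10, 11]
Compare 20 vs 14: take 14 from right. Merged: [3, 10, 11, 14]
Compare 20 vs 21: take 20 from left. Merged: [3, 10, 11, 14, 20]
Compare 35 vs 21: take 21 from right. Merged: [3, 10, 11, 14, 20, 21]
Compare 35 vs 28: take 28 from right. Merged: [3, 10, 11, 14, 20, 21, 28]
Compare 35 vs 31: take 31 from right. Merged: [3, 10, 11, 14, 20, 21, 28, 31]
Compare 35 vs 36: take 35 from left. Merged: [3, 10, 11, 14, 20, 21, 28, 31, 35]
Compare 39 vs 36: take 36 from right. Merged: [3, 10, 11, 14, 20, 21, 28, 31, 35, 36]
Append remaining from left: [39]. Merged: [3, 10, 11, 14, 20, 21, 28, 31, 35, 36, 39]

Final merged array: [3, 10, 11, 14, 20, 21, 28, 31, 35, 36, 39]
Total comparisons: 10

The merged array is [3, 10, 11, 14, 20, 21, 28, 31, 35, 36, 39], requiring 10 comparisons. The merge step runs in O(n) time where n is the total number of elements.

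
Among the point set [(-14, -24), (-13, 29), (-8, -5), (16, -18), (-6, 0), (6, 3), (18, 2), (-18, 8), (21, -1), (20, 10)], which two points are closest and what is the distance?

Computing all pairwise distances among 10 points:

d((-14, -24), (-13, 29)) = 53.0094
d((-14, -24), (-8, -5)) = 19.9249
d((-14, -24), (16, -18)) = 30.5941
d((-14, -24), (-6, 0)) = 25.2982
d((-14, -24), (6, 3)) = 33.6006
d((-14, -24), (18, 2)) = 41.2311
d((-14, -24), (-18, 8)) = 32.249
d((-14, -24), (21, -1)) = 41.8808
d((-14, -24), (20, 10)) = 48.0833
d((-13, 29), (-8, -5)) = 34.3657
d((-13, 29), (16, -18)) = 55.2268
d((-13, 29), (-6, 0)) = 29.8329
d((-13, 29), (6, 3)) = 32.2025
d((-13, 29), (18, 2)) = 41.1096
d((-13, 29), (-18, 8)) = 21.587
d((-13, 29), (21, -1)) = 45.3431
d((-13, 29), (20, 10)) = 38.0789
d((-8, -5), (16, -18)) = 27.2947
d((-8, -5), (-6, 0)) = 5.3852
d((-8, -5), (6, 3)) = 16.1245
d((-8, -5), (18, 2)) = 26.9258
d((-8, -5), (-18, 8)) = 16.4012
d((-8, -5), (21, -1)) = 29.2746
d((-8, -5), (20, 10)) = 31.7648
d((16, -18), (-6, 0)) = 28.4253
d((16, -18), (6, 3)) = 23.2594
d((16, -18), (18, 2)) = 20.0998
d((16, -18), (-18, 8)) = 42.8019
d((16, -18), (21, -1)) = 17.72
d((16, -18), (20, 10)) = 28.2843
d((-6, 0), (6, 3)) = 12.3693
d((-6, 0), (18, 2)) = 24.0832
d((-6, 0), (-18, 8)) = 14.4222
d((-6, 0), (21, -1)) = 27.0185
d((-6, 0), (20, 10)) = 27.8568
d((6, 3), (18, 2)) = 12.0416
d((6, 3), (-18, 8)) = 24.5153
d((6, 3), (21, -1)) = 15.5242
d((6, 3), (20, 10)) = 15.6525
d((18, 2), (-18, 8)) = 36.4966
d((18, 2), (21, -1)) = 4.2426 <-- minimum
d((18, 2), (20, 10)) = 8.2462
d((-18, 8), (21, -1)) = 40.025
d((-18, 8), (20, 10)) = 38.0526
d((21, -1), (20, 10)) = 11.0454

Closest pair: (18, 2) and (21, -1) with distance 4.2426

The closest pair is (18, 2) and (21, -1) with Euclidean distance 4.2426. For 10 points, brute-force pairwise comparison is shown above. For large n, the divide-and-conquer algorithm (sort by x, recurse on halves, check the dividing strip) achieves O(n log n).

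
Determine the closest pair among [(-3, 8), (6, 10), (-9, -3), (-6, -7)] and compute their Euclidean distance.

Computing all pairwise distances among 4 points:

d((-3, 8), (6, 10)) = 9.2195
d((-3, 8), (-9, -3)) = 12.53
d((-3, 8), (-6, -7)) = 15.2971
d((6, 10), (-9, -3)) = 19.8494
d((6, 10), (-6, -7)) = 20.8087
d((-9, -3), (-6, -7)) = 5.0 <-- minimum

Closest pair: (-9, -3) and (-6, -7) with distance 5.0

The closest pair is (-9, -3) and (-6, -7) with Euclidean distance 5.0. For 4 points, brute-force pairwise comparison is shown above. For large n, the divide-and-conquer algorithm (sort by x, recurse on halves, check the dividing strip) achieves O(n log n).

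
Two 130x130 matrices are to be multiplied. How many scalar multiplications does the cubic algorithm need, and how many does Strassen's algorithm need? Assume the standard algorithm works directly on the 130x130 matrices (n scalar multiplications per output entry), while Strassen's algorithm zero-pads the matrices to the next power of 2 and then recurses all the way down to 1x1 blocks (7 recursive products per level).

Matrix multiplication for 130x130 matrices:

Strassen's algorithm requires power-of-2 dimensions. Pad 130x130 to 256x256 (next power of 2).

Standard algorithm: 130^3 = 2197000 multiplications
Strassen's algorithm: 7^(log2(256)) = 7^8 = 5764801 multiplications
Difference: 2197000 - 5764801 = -3567801 (Strassen uses MORE here due to padding overhead — for small or just-over-power-of-2 n, padding can outweigh the per-level savings)

Standard: 2197000 multiplications (130^3). Strassen: 5764801 multiplications (7^8, after padding to 256x256). Strassen reduces 8 recursive multiplications to 7 at each level.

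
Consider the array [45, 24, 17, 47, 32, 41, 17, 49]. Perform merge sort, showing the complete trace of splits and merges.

Merge sort trace:

Split: [45, 24, 17, 47, 32, 41, 17, 49] -> [45, 24, 17, 47] and [32, 41, 17, 49]
  Split: [45, 24, 17, 47] -> [45, 24] and [17, 47]
    Split: [45, 24] -> [45] and [24]
    Merge: [45] + [24] -> [24, 45]
    Split: [17, 47] -> [17] and [47]
    Merge: [17] + [47] -> [17, 47]
  Merge: [24, 45] + [17, 47] -> [17, 24, 45, 47]
  Split: [32, 41, 17, 49] -> [32, 41] and [17, 49]
    Split: [32, 41] -> [32] and [41]
    Merge: [32] + [41] -> [32, 41]
    Split: [17, 49] -> [17] and [49]
    Merge: [17] + [49] -> [17, 49]
  Merge: [32, 41] + [17, 49] -> [17, 32, 41, 49]
Merge: [17, 24, 45, 47] + [17, 32, 41, 49] -> [17, 17, 24, 32, 41, 45, 47, 49]

Final sorted array: [17, 17, 24, 32, 41, 45, 47, 49]

The merge sort proceeds by recursively splitting the array and merging sorted halves.
After all merges, the sorted array is [17, 17, 24, 32, 41, 45, 47, 49].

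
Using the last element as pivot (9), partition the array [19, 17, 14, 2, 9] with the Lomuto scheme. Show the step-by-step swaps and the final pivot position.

Lomuto partition with pivot = 9:

Initial array: [19, 17, 14, 2, 9]

arr[0]=19 > 9: no swap
arr[1]=17 > 9: no swap
arr[2]=14 > 9: no swap
arr[3]=2 <= 9: swap with position 0, array becomes [2, 17, 14, 19, 9]

Place pivot at position 1: [2, 9, 14, 19, 17]
Pivot position: 1

After partitioning with pivot 9, the array becomes [2, 9, 14, 19, 17]. The pivot is placed at index 1. All elements to the left of the pivot are <= 9, and all elements to the right are > 9.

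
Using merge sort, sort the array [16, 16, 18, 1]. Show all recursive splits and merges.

Merge sort trace:

Split: [16, 16, 18, 1] -> [16, 16] and [18, 1]
  Split: [16, 16] -> [16] and [16]
  Merge: [16] + [16] -> [16, 16]
  Split: [18, 1] -> [18] and [1]
  Merge: [18] + [1] -> [1, 18]
Merge: [16, 16] + [1, 18] -> [1, 16, 16, 18]

Final sorted array: [1, 16, 16, 18]

The merge sort proceeds by recursively splitting the array and merging sorted halves.
After all merges, the sorted array is [1, 16, 16, 18].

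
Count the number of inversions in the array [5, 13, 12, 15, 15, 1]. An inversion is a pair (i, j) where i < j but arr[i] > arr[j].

Finding inversions in [5, 13, 12, 15, 15, 1]:

(0, 5): arr[0]=5 > arr[5]=1
(1, 2): arr[1]=13 > arr[2]=12
(1, 5): arr[1]=13 > arr[5]=1
(2, 5): arr[2]=12 > arr[5]=1
(3, 5): arr[3]=15 > arr[5]=1
(4, 5): arr[4]=15 > arr[5]=1

Total inversions: 6

The array has 6 inversion(s): (0,5), (1,2), (1,5), (2,5), (3,5), (4,5). Each pair (i,j) satisfies i < j and arr[i] > arr[j].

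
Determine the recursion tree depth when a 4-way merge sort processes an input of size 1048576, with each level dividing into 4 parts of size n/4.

For divide and conquer with division factor 4:

Problem sizes at each level:
Level 0: 1048576
Level 1: 262144
Level 2: 65536
Level 3: 16384
Level 4: 4096
Level 5: 1024
Level 6: 256
Level 7: 64
Level 8: 16
Level 9: 4
Level 10: 1

The root is level 0 and the size-1 base case is level 10 (the tree spans levels 0 through 10, i.e. 11 levels counting the root), so the depth is the number of divisions: log_4(1048576) = 10

The recursion tree depth is log_4(1048576) = 10. At each level, the problem size is divided by 4, so it takes 10 divisions to reduce to a base case of size 1. The algorithm makes 4 recursive calls at each level.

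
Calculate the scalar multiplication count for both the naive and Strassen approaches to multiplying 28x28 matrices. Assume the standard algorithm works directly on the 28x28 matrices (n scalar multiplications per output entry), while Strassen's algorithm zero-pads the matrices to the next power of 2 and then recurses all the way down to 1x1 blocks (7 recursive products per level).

Matrix multiplication for 28x28 matrices:

Strassen's algorithm requires power-of-2 dimensions. Pad 28x28 to 32x32 (next power of 2).

Standard algorithm: 28^3 = 21952 multiplications
Strassen's algorithm: 7^(log2(32)) = 7^5 = 16807 multiplications
Savings: 21952 - 16807 = 5145 multiplications

Standard: 21952 multiplications (28^3). Strassen: 16807 multiplications (7^5, after padding to 32x32). Strassen reduces 8 recursive multiplications to 7 at each level.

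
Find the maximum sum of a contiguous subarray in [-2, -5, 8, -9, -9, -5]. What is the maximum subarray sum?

Using Kadane's algorithm on [-2, -5, 8, -9, -9, -5]:

Scanning through the array:
Position 1 (value -5): max_ending_here = -5, max_so_far = -2
Position 2 (value 8): max_ending_here = 8, max_so_far = 8
Position 3 (value -9): max_ending_here = -1, max_so_far = 8
Position 4 (value -9): max_ending_here = -9, max_so_far = 8
Position 5 (value -5): max_ending_here = -5, max_so_far = 8

Maximum subarray: [8]
Maximum sum: 8

The maximum subarray is [8] with sum 8. This subarray runs from index 2 to index 2.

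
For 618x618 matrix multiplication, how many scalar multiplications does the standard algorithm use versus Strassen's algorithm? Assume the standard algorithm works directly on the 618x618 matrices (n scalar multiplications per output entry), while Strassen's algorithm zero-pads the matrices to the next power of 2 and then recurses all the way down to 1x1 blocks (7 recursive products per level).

Matrix multiplication for 618x618 matrices:

Strassen's algorithm requires power-of-2 dimensions. Pad 618x618 to 1024x1024 (next power of 2).

Standard algorithm: 618^3 = 236029032 multiplications
Strassen's algorithm: 7^(log2(1024)) = 7^10 = 282475249 multiplications
Difference: 236029032 - 282475249 = -46446217 (Strassen uses MORE here due to padding overhead — for small or just-over-power-of-2 n, padding can outweigh the per-level savings)

Standard: 236029032 multiplications (618^3). Strassen: 282475249 multiplications (7^10, after padding to 1024x1024). Strassen reduces 8 recursive multiplications to 7 at each level.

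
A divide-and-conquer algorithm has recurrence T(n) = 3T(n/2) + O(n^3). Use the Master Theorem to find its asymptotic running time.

Master Theorem for T(n) = 3T(n/2) + O(n^3):

a = 3, b = 2, c = 3
log_b(a) = log_2(3) = 1.5850

Case 3: c = 3 > log_2(3) = 1.5850
T(n) = O(n^3) = O(n^3)

For T(n) = 3T(n/2) + O(n^3): log_2(3) = 1.5850. This is Case 3 of the Master Theorem (c > log_b(a), work dominated by root), giving O(n^3).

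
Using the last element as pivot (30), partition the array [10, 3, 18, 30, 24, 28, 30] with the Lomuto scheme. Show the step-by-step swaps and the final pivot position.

Lomuto partition with pivot = 30:

Initial array: [10, 3, 18, 30, 24, 28, 30]

arr[0]=10 <= 30: swap with position 0, array becomes [10, 3, 18, 30, 24, 28, 30]
arr[1]=3 <= 30: swap with position 1, array becomes [10, 3, 18, 30, 24, 28, 30]
arr[2]=18 <= 30: swap with position 2, array becomes [10, 3, 18, 30, 24, 28, 30]
arr[3]=30 <= 30: swap with position 3, array becomes [10, 3, 18, 30, 24, 28, 30]
arr[4]=24 <= 30: swap with position 4, array becomes [10, 3, 18, 30, 24, 28, 30]
arr[5]=28 <= 30: swap with position 5, array becomes [10, 3, 18, 30, 24, 28, 30]

Place pivot at position 6: [10, 3, 18, 30, 24, 28, 30]
Pivot position: 6

After partitioning with pivot 30, the array becomes [10, 3, 18, 30, 24, 28, 30]. The pivot is placed at index 6. All elements to the left of the pivot are <= 30, and all elements to the right are > 30.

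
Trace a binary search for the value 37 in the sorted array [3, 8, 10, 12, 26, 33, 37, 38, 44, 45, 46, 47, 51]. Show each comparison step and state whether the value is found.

Binary search for 37 in [3, 8, 10, 12, 26, 33, 37, 38, 44, 45, 46, 47, 51]:

lo=0, hi=12, mid=6, arr[mid]=37 -> Found target at index 6!

Binary search finds 37 at index 6 after 1 comparisons. The search repeatedly halves the search space by comparing with the middle element.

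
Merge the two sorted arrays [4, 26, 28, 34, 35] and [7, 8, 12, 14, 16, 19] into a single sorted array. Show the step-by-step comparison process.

Merging process:

Compare 4 vs 7: take 4 from left. Merged: [4]
Compare 26 vs 7: take 7 from right. Merged: [4, 7]
Compare 26 vs 8: take 8 from right. Merged: [4, 7, 8]
Compare 26 vs 12: take 12 from right. Merged: [4, 7, 8, 12]
Compare 26 vs 14: take 14 from right. Merged: [4, 7, 8, 12, 14]
Compare 26 vs 16: take 16 from right. Merged: [4, 7, 8, 12, 14, 16]
Compare 26 vs 19: take 19 from right. Merged: [4, 7, 8, 12, 14, 16, 19]
Append remaining from left: [26, 28, 34, 35]. Merged: [4, 7, 8, 12, 14, 16, 19, 26, 28, 34, 35]

Final merged array: [4, 7, 8, 12, 14, 16, 19, 26, 28, 34, 35]
Total comparisons: 7

The merged array is [4, 7, 8, 12, 14, 16, 19, 26, 28, 34, 35], requiring 7 comparisons. The merge step runs in O(n) time where n is the total number of elements.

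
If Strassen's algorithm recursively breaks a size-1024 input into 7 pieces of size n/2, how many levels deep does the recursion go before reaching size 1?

For divide and conquer with division factor 2:

Problem sizes at each level:
Level 0: 1024
Level 1: 512
Level 2: 256
Level 3: 128
Level 4: 64
Level 5: 32
Level 6: 16
Level 7: 8
Level 8: 4
Level 9: 2
Level 10: 1

The root is level 0 and the size-1 base case is level 10 (the tree spans levels 0 through 10, i.e. 11 levels counting the root), so the depth is the number of divisions: log_2(1024) = 10

The recursion tree depth is log_2(1024) = 10. At each level, the problem size is divided by 2, so it takes 10 divisions to reduce to a base case of size 1. The algorithm makes 7 recursive calls at each level.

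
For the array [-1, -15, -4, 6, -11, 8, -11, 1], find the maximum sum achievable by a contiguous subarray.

Using Kadane's algorithm on [-1, -15, -4, 6, -11, 8, -11, 1]:

Scanning through the array:
Position 1 (value -15): max_ending_here = -15, max_so_far = -1
Position 2 (value -4): max_ending_here = -4, max_so_far = -1
Position 3 (value 6): max_ending_here = 6, max_so_far = 6
Position 4 (value -11): max_ending_here = -5, max_so_far = 6
Position 5 (value 8): max_ending_here = 8, max_so_far = 8
Position 6 (value -11): max_ending_here = -3, max_so_far = 8
Position 7 (value 1): max_ending_here = 1, max_so_far = 8

Maximum subarray: [8]
Maximum sum: 8

The maximum subarray is [8] with sum 8. This subarray runs from index 5 to index 5.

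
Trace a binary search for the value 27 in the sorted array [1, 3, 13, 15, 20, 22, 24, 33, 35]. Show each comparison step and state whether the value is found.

Binary search for 27 in [1, 3, 13, 15, 20, 22, 24, 33, 35]:

lo=0, hi=8, mid=4, arr[mid]=20 -> 20 < 27, search right half
lo=5, hi=8, mid=6, arr[mid]=24 -> 24 < 27, search right half
lo=7, hi=8, mid=7, arr[mid]=33 -> 33 > 27, search left half
lo=7 > hi=6, target 27 not found

Binary search determines that 27 is not in the array after 3 comparisons. The search space was exhausted without finding the target.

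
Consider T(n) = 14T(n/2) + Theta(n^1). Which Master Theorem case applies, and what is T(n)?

Master Theorem for T(n) = 14T(n/2) + O(n^1):

a = 14, b = 2, c = 1
log_b(a) = log_2(14) = 3.8074

Case 1: c = 1 < log_2(14) = 3.8074
T(n) = O(n^(log_2 14))

For T(n) = 14T(n/2) + O(n^1): log_2(14) = 3.8074. This is Case 1 of the Master Theorem (c < log_b(a), work dominated by leaves), giving O(n^(log_2 14)).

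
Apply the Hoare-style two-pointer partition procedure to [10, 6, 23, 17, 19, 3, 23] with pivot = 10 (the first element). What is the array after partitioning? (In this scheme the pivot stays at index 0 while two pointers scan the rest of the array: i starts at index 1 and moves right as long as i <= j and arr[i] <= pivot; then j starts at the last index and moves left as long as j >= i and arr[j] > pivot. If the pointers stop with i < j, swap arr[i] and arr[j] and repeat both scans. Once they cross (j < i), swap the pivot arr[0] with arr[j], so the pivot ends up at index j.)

Hoare-style two-pointer partition with pivot = 10:

Initial array: [10, 6, 23, 17, 19, 3, 23]

Pointers start at i = 1, j = 6.
i stops at index 2 (arr[2]=23 > 10), j stops at index 5 (arr[5]=3 <= 10): swap arr[2] and arr[5], array becomes [10, 6, 3, 17, 19, 23, 23]
i ends at 3, j ends at 2: the pointers have crossed (j < i), so scanning stops.

Swap pivot arr[0] with arr[2] to place pivot at position 2: [3, 6, 10, 17, 19, 23, 23]
Pivot position: 2

After partitioning with pivot 10, the array becomes [3, 6, 10, 17, 19, 23, 23]. The pivot is placed at index 2. All elements to the left of the pivot are <= 10, and all elements to the right are > 10.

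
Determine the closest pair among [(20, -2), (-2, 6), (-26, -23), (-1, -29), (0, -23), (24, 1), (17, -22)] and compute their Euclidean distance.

Computing all pairwise distances among 7 points:

d((20, -2), (-2, 6)) = 23.4094
d((20, -2), (-26, -23)) = 50.5668
d((20, -2), (-1, -29)) = 34.2053
d((20, -2), (0, -23)) = 29.0
d((20, -2), (24, 1)) = 5.0 <-- minimum
d((20, -2), (17, -22)) = 20.2237
d((-2, 6), (-26, -23)) = 37.6431
d((-2, 6), (-1, -29)) = 35.0143
d((-2, 6), (0, -23)) = 29.0689
d((-2, 6), (24, 1)) = 26.4764
d((-2, 6), (17, -22)) = 33.8378
d((-26, -23), (-1, -29)) = 25.7099
d((-26, -23), (0, -23)) = 26.0
d((-26, -23), (24, 1)) = 55.4617
d((-26, -23), (17, -22)) = 43.0116
d((-1, -29), (0, -23)) = 6.0828
d((-1, -29), (24, 1)) = 39.0512
d((-1, -29), (17, -22)) = 19.3132
d((0, -23), (24, 1)) = 33.9411
d((0, -23), (17, -22)) = 17.0294
d((24, 1), (17, -22)) = 24.0416

Closest pair: (20, -2) and (24, 1) with distance 5.0

The closest pair is (20, -2) and (24, 1) with Euclidean distance 5.0. For 7 points, brute-force pairwise comparison is shown above. For large n, the divide-and-conquer algorithm (sort by x, recurse on halves, check the dividing strip) achieves O(n log n).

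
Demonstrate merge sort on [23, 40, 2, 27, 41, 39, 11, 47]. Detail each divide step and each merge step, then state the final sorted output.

Merge sort trace:

Split: [23, 40, 2, 27, 41, 39, 11, 47] -> [23, 40, 2, 27] and [41, 39, 11, 47]
  Split: [23, 40, 2, 27] -> [23, 40] and [2, 27]
    Split: [23, 40] -> [23] and [40]
    Merge: [23] + [40] -> [23, 40]
    Split: [2, 27] -> [2] and [27]
    Merge: [2] + [27] -> [2, 27]
  Merge: [23, 40] + [2, 27] -> [2, 23, 27, 40]
  Split: [41, 39, 11, 47] -> [41, 39] and [11, 47]
    Split: [41, 39] -> [41] and [39]
    Merge: [41] + [39] -> [39, 41]
    Split: [11, 47] -> [11] and [47]
    Merge: [11] + [47] -> [11, 47]
  Merge: [39, 41] + [11, 47] -> [11, 39, 41, 47]
Merge: [2, 23, 27, 40] + [11, 39, 41, 47] -> [2, 11, 23, 27, 39, 40, 41, 47]

Final sorted array: [2, 11, 23, 27, 39, 40, 41, 47]

The merge sort proceeds by recursively splitting the array and merging sorted halves.
After all merges, the sorted array is [2, 11, 23, 27, 39, 40, 41, 47].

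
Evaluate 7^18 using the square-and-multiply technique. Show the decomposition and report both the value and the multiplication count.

Computing 7^18 by squaring (build up from 7^1; each line after the first costs one multiplication):

7^1 = 7
7^2 = (7^1)^2 = 7^2 = 49
7^4 = (7^2)^2 = 49^2 = 2401
7^8 = (7^4)^2 = 2401^2 = 5764801
7^9 = 7 * 7^8 = 7 * 5764801 = 40353607
7^18 = (7^9)^2 = 40353607^2 = 1628413597910449

Result: 1628413597910449
Multiplications needed: 5 (5 lines after 7^1)

7^18 = 1628413597910449. Using exponentiation by squaring, this requires 5 multiplications. The key idea: if the exponent is even, square the half-power; if odd, multiply by the base once.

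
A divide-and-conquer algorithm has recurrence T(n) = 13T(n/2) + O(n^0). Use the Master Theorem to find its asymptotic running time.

Master Theorem for T(n) = 13T(n/2) + O(n^0):

a = 13, b = 2, c = 0
log_b(a) = log_2(13) = 3.7004

Case 1: c = 0 < log_2(13) = 3.7004
T(n) = O(n^(log_2 13))

For T(n) = 13T(n/2) + O(n^0): log_2(13) = 3.7004. This is Case 1 of the Master Theorem (c < log_b(a), work dominated by leaves), giving O(n^(log_2 13)).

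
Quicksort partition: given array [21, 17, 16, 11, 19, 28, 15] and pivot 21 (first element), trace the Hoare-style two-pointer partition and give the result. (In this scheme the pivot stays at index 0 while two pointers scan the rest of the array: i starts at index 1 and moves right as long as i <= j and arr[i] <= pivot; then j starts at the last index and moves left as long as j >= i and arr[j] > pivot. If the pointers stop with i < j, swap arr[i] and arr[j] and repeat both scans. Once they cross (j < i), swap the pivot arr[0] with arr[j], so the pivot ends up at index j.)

Hoare-style two-pointer partition with pivot = 21:

Initial array: [21, 17, 16, 11, 19, 28, 15]

Pointers start at i = 1, j = 6.
i stops at index 5 (arr[5]=28 > 21), j stops at index 6 (arr[6]=15 <= 21): swap arr[5] and arr[6], array becomes [21, 17, 16, 11, 19, 15, 28]
i ends at 6, j ends at 5: the pointers have crossed (j < i), so scanning stops.

Swap pivot arr[0] with arr[5] to place pivot at position 5: [15, 17, 16, 11, 19, 21, 28]
Pivot position: 5

After partitioning with pivot 21, the array becomes [15, 17, 16, 11, 19, 21, 28]. The pivot is placed at index 5. All elements to the left of the pivot are <= 21, and all elements to the right are > 21.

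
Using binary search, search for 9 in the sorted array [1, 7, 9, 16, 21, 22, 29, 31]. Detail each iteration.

Binary search for 9 in [1, 7, 9, 16, 21, 22, 29, 31]:

lo=0, hi=7, mid=3, arr[mid]=16 -> 16 > 9, search left half
lo=0, hi=2, mid=1, arr[mid]=7 -> 7 < 9, search right half
lo=2, hi=2, mid=2, arr[mid]=9 -> Found target at index 2!

Binary search finds 9 at index 2 after 3 comparisons. The search repeatedly halves the search space by comparing with the middle element.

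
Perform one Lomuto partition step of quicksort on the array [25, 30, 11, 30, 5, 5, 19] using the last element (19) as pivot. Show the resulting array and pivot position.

Lomuto partition with pivot = 19:

Initial array: [25, 30, 11, 30, 5, 5, 19]

arr[0]=25 > 19: no swap
arr[1]=30 > 19: no swap
arr[2]=11 <= 19: swap with position 0, array becomes [11, 30, 25, 30, 5, 5, 19]
arr[3]=30 > 19: no swap
arr[4]=5 <= 19: swap with position 1, array becomes [11, 5, 25, 30, 30, 5, 19]
arr[5]=5 <= 19: swap with position 2, array becomes [11, 5, 5, 30, 30, 25, 19]

Place pivot at position 3: [11, 5, 5, 19, 30, 25, 30]
Pivot position: 3

After partitioning with pivot 19, the array becomes [11, 5, 5, 19, 30, 25, 30]. The pivot is placed at index 3. All elements to the left of the pivot are <= 19, and all elements to the right are > 19.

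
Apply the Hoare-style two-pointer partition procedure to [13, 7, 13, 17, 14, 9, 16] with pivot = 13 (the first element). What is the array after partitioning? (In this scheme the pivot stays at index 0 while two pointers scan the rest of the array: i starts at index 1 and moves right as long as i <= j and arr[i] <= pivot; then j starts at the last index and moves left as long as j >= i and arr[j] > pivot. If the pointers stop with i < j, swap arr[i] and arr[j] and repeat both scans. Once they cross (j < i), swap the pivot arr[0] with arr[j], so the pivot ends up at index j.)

Hoare-style two-pointer partition with pivot = 13:

Initial array: [13, 7, 13, 17, 14, 9, 16]

Pointers start at i = 1, j = 6.
i stops at index 3 (arr[3]=17 > 13), j stops at index 5 (arr[5]=9 <= 13): swap arr[3] and arr[5], array becomes [13, 7, 13, 9, 14, 17, 16]
i ends at 4, j ends at 3: the pointers have crossed (j < i), so scanning stops.

Swap pivot arr[0] with arr[3] to place pivot at position 3: [9, 7, 13, 13, 14, 17, 16]
Pivot position: 3

After partitioning with pivot 13, the array becomes [9, 7, 13, 13, 14, 17, 16]. The pivot is placed at index 3. All elements to the left of the pivot are <= 13, and all elements to the right are > 13.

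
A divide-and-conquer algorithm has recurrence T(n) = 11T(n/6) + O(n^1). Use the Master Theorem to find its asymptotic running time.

Master Theorem for T(n) = 11T(n/6) + O(n^1):

a = 11, b = 6, c = 1
log_b(a) = log_6(11) = 1.3383

Case 1: c = 1 < log_6(11) = 1.3383
T(n) = O(n^(log_6 11))

For T(n) = 11T(n/6) + O(n^1): log_6(11) = 1.3383. This is Case 1 of the Master Theorem (c < log_b(a), work dominated by leaves), giving O(n^(log_6 11)).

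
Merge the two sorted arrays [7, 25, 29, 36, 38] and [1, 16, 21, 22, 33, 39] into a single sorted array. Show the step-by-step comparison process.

Merging process:

Compare 7 vs 1: take 1 from right. Merged: [1]
Compare 7 vs 16: take 7 from left. Merged: [1, 7]
Compare 25 vs 16: take 16 from right. Merged: [1, 7, 16]
Compare 25 vs 21: take 21 from right. Merged: [1, 7, 16, 21]
Compare 25 vs 22: take 22 from right. Merged: [1, 7, 16, 21, 22]
Compare 25 vs 33: take 25 from left. Merged: [1, 7, 16, 21, 22, 25]
Compare 29 vs 33: take 29 from left. Merged: [1, 7, 16, 21, 22, 25, 29]
Compare 36 vs 33: take 33 from right. Merged: [1, 7, 16, 21, 22, 25, 29, 33]
Compare 36 vs 39: take 36 from left. Merged: [1, 7, 16, 21, 22, 25, 29, 33, 36]
Compare 38 vs 39: take 38 from left. Merged: [1, 7, 16, 21, 22, 25, 29, 33, 36, 38]
Append remaining from right: [39]. Merged: [1, 7, 16, 21, 22, 25, 29, 33, 36, 38, 39]

Final merged array: [1, 7, 16, 21, 22, 25, 29, 33, 36, 38, 39]
Total comparisons: 10

The merged array is [1, 7, 16, 21, 22, 25, 29, 33, 36, 38, 39], requiring 10 comparisons. The merge step runs in O(n) time where n is the total number of elements.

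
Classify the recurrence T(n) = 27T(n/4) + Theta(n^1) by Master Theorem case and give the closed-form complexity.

Master Theorem for T(n) = 27T(n/4) + O(n^1):

a = 27, b = 4, c = 1
log_b(a) = log_4(27) = 2.3774

Case 1: c = 1 < log_4(27) = 2.3774
T(n) = O(n^(log_4 27))

For T(n) = 27T(n/4) + O(n^1): log_4(27) = 2.3774. This is Case 1 of the Master Theorem (c < log_b(a), work dominated by leaves), giving O(n^(log_4 27)).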